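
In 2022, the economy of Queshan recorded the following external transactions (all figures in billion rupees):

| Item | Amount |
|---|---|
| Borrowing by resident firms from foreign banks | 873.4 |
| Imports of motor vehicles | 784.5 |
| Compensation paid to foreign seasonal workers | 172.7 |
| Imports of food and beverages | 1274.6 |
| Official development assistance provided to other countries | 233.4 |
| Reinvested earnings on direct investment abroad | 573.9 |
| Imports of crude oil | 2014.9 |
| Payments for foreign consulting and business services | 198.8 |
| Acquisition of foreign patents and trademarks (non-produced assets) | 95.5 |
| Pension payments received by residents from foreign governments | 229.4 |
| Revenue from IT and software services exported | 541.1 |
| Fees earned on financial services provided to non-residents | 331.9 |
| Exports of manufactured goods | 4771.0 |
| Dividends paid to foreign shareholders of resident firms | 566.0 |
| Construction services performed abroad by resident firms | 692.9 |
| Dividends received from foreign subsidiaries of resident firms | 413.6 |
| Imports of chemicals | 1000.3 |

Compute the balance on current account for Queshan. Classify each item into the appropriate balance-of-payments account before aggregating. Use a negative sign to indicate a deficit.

Goods: -784.5 - 2014.9 - 1274.6 - 1000.3 + 4771.0 = -303.3
Services: 541.1 + 331.9 - 198.8 + 692.9 = 1367.1
Primary income: -172.7 + 573.9 - 566.0 + 413.6 = 248.8
Secondary income: -233.4 + 229.4 = -4.0
Current account = (-303.3) + 1367.1 + 248.8 + (-4.0) = 1308.6
(Excluded from the current account — financial account: borrowing by resident firms from foreign banks 873.4; capital account: acquisition of foreign patents and trademarks (non-produced assets) 95.5.)

1308.6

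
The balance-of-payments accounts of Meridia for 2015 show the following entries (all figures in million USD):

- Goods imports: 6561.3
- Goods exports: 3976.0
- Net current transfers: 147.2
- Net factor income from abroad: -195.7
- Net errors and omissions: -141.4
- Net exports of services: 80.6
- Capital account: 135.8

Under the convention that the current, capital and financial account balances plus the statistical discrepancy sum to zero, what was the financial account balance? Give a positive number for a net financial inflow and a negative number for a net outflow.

Goods balance = 3976.0 - 6561.3 = -2585.3
Services balance = 80.6
Trade balance (goods + services) = -2585.3 + 80.6 = -2504.7
Net primary income = -195.7
Net secondary income = 147.2
Current account = -2504.7 + (-195.7) + 147.2 = -2553.2
Financial account = -(-2553.2 + 135.8 + (-141.4)) = 2558.8

2558.8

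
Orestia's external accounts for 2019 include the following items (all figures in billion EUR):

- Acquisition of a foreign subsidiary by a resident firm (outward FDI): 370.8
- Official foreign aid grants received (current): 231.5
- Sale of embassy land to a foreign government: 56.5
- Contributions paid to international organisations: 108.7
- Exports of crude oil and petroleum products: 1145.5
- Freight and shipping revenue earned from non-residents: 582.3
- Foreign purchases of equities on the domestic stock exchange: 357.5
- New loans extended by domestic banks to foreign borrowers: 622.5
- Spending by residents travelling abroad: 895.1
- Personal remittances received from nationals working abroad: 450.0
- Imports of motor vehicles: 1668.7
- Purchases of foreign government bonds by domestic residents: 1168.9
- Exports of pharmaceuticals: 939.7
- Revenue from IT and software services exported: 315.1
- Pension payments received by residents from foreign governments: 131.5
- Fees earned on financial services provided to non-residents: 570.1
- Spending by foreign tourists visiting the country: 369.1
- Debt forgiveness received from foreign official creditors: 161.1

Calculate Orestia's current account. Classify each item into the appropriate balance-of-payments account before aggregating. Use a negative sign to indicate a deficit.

Goods: -1668.7 + 1145.5 + 939.7 = 416.5
Services: 315.1 + 369.1 + 582.3 - 895.1 + 570.1 = 941.5
Secondary income: 131.5 - 108.7 + 231.5 + 450.0 = 704.3
Current account = 416.5 + 941.5 + 704.3 = 2062.3
(Excluded from the current account — financial account: acquisition of a foreign subsidiary by a resident firm (outward FDI) 370.8, foreign purchases of equities on the domestic stock exchange 357.5, new loans extended by domestic banks to foreign borrowers 622.5, purchases of foreign government bonds by domestic residents 1168.9; capital account: sale of embassy land to a foreign government 56.5, debt forgiveness received from foreign official creditors 161.1.)

2062.3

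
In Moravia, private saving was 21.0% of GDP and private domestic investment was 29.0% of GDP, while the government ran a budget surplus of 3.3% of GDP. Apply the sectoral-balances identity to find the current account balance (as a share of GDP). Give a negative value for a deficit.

-4.7

By the sectoral-balances identity, CA = (S_private - I) + (T - G).
Private balance = 21.0 - 29.0 = -8.0
Government balance (T - G) = 3.3
CA = -8.0 + 3.3 = -4.7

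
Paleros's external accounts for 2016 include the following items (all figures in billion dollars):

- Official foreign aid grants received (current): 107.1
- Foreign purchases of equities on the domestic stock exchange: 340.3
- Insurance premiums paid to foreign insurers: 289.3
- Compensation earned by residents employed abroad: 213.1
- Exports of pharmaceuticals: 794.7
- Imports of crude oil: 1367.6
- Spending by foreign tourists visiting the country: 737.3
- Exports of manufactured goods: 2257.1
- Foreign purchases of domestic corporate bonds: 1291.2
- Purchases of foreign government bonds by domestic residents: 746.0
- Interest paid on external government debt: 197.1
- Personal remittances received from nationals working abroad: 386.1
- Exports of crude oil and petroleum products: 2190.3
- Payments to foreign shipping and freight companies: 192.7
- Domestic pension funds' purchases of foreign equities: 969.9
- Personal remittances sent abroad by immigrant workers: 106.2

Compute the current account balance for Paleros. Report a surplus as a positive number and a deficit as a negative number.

Goods: 2257.1 - 1367.6 + 794.7 + 2190.3 = 3874.5
Services: 737.3 - 289.3 - 192.7 = 255.3
Primary income: 213.1 - 197.1 = 16.0
Secondary income: 386.1 - 106.2 + 107.1 = 387.0
Current account = 3874.5 + 255.3 + 16.0 + 387.0 = 4532.8
(Excluded from the current account — financial account: foreign purchases of equities on the domestic stock exchange 340.3, foreign purchases of domestic corporate bonds 1291.2, purchases of foreign government bonds by domestic residents 746.0, domestic pension funds' purchases of foreign equities 969.9.)

4532.8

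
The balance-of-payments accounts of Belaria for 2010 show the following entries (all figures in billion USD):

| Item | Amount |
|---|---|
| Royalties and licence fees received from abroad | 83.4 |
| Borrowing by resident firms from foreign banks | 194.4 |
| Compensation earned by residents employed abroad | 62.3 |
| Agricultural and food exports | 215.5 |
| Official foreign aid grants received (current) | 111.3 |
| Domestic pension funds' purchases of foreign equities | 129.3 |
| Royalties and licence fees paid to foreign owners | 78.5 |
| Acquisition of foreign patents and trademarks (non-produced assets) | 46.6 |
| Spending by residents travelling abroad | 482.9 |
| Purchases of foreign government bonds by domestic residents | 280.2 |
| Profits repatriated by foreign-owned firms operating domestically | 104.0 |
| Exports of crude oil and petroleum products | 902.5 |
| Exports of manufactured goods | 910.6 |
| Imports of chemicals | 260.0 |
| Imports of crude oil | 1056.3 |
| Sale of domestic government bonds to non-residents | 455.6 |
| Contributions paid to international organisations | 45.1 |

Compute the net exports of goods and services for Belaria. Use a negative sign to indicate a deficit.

234.3

Goods: -260.0 + 902.5 + 910.6 - 1056.3 + 215.5 = 712.3
Services: 83.4 - 482.9 - 78.5 = -478.0
Trade balance = 712.3 + (-478.0) = 234.3
(Excluded from the trade balance — financial account: borrowing by resident firms from foreign banks 194.4, domestic pension funds' purchases of foreign equities 129.3, purchases of foreign government bonds by domestic residents 280.2, sale of domestic government bonds to non-residents 455.6; primary income: compensation earned by residents employed abroad 62.3, profits repatriated by foreign-owned firms operating domestically 104.0; secondary income: official foreign aid grants received (current) 111.3, contributions paid to international organisations 45.1; capital account: acquisition of foreign patents and trademarks (non-produced assets) 46.6.)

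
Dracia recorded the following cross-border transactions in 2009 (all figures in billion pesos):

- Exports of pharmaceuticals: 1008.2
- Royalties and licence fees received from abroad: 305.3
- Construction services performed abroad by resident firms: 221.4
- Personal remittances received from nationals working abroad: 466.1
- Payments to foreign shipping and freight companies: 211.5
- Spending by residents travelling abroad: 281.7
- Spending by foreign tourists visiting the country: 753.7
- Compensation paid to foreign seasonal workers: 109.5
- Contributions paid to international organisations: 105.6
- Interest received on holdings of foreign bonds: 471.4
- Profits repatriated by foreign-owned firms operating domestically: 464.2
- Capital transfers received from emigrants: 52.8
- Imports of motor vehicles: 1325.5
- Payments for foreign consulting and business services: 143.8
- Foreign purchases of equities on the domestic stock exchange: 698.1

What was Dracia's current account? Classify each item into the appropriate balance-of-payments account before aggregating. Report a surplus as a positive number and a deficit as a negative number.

584.3

Goods: 1008.2 - 1325.5 = -317.3
Services: -143.8 + 753.7 + 221.4 - 281.7 - 211.5 + 305.3 = 643.4
Primary income: -109.5 - 464.2 + 471.4 = -102.3
Secondary income: -105.6 + 466.1 = 360.5
Current account = (-317.3) + 643.4 + (-102.3) + 360.5 = 584.3
(Excluded from the current account — capital account: capital transfers received from emigrants 52.8; financial account: foreign purchases of equities on the domestic stock exchange 698.1.)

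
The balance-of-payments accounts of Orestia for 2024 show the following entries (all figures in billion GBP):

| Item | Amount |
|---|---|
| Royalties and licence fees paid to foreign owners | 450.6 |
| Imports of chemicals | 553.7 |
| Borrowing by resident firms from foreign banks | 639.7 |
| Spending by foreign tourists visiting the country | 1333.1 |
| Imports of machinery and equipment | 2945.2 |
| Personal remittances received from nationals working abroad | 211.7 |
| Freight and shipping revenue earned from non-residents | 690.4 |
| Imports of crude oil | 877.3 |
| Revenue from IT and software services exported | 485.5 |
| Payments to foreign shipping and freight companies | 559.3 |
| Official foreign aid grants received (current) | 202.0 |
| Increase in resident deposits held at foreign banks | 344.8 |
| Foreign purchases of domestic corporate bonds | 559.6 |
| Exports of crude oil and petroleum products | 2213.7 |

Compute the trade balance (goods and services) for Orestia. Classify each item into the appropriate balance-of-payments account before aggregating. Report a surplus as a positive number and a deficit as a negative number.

Goods: 2213.7 - 877.3 - 553.7 - 2945.2 = -2162.5
Services: 485.5 - 450.6 + 690.4 - 559.3 + 1333.1 = 1499.1
Trade balance = -2162.5 + 1499.1 = -663.4
(Excluded from the trade balance — financial account: borrowing by resident firms from foreign banks 639.7, increase in resident deposits held at foreign banks 344.8, foreign purchases of domestic corporate bonds 559.6; secondary income: personal remittances received from nationals working abroad 211.7, official foreign aid grants received (current) 202.0.)

-663.4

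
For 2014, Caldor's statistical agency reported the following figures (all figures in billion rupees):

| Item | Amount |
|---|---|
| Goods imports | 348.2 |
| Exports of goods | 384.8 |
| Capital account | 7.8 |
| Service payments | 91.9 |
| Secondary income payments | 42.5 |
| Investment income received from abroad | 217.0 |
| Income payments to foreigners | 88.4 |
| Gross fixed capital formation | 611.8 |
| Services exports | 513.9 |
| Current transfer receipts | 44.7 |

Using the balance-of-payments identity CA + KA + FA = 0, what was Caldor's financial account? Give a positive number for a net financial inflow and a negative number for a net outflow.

Goods balance = 384.8 - 348.2 = 36.6
Services balance = 513.9 - 91.9 = 422.0
Trade balance (goods + services) = 36.6 + 422.0 = 458.6
Net primary income = 217.0 - 88.4 = 128.6
Net secondary income = 44.7 - 42.5 = 2.2
Current account = 458.6 + 128.6 + 2.2 = 589.4
Financial account = -(589.4 + 7.8) = -597.2

-597.2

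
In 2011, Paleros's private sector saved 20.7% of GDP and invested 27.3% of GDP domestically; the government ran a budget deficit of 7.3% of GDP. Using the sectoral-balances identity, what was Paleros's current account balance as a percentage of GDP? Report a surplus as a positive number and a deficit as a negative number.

By the sectoral-balances identity, CA = (S_private - I) + (T - G).
Private balance = 20.7 - 27.3 = -6.6
Government balance (T - G) = -7.3
CA = -6.6 + (-7.3) = -13.9

-13.9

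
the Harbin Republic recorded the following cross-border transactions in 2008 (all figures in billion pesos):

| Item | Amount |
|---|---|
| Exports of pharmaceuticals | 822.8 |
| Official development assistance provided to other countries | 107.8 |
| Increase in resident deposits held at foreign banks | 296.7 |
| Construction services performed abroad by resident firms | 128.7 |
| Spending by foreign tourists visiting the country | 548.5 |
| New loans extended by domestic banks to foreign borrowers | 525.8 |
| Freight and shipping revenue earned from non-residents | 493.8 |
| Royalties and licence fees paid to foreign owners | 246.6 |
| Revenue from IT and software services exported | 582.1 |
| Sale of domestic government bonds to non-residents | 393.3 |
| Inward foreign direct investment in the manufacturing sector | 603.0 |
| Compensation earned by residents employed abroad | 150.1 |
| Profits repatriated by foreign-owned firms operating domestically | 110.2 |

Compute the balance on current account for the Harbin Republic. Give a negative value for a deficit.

Goods: 822.8
Services: 582.1 + 493.8 + 548.5 + 128.7 - 246.6 = 1506.5
Primary income: 150.1 - 110.2 = 39.9
Secondary income: -107.8
Current account = 822.8 + 1506.5 + 39.9 + (-107.8) = 2261.4
(Excluded from the current account — financial account: increase in resident deposits held at foreign banks 296.7, new loans extended by domestic banks to foreign borrowers 525.8, sale of domestic government bonds to non-residents 393.3, inward foreign direct investment in the manufacturing sector 603.0.)

2261.4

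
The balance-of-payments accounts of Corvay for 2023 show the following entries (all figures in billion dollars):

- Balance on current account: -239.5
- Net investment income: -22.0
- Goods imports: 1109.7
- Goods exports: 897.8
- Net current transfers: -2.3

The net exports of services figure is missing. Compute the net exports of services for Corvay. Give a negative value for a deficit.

-3.3

Current account = goods balance + services balance + net primary income + net secondary income
Sum of the known components = -236.2
Net exports of services = CA - (known components) = -239.5 - (-236.2) = -3.3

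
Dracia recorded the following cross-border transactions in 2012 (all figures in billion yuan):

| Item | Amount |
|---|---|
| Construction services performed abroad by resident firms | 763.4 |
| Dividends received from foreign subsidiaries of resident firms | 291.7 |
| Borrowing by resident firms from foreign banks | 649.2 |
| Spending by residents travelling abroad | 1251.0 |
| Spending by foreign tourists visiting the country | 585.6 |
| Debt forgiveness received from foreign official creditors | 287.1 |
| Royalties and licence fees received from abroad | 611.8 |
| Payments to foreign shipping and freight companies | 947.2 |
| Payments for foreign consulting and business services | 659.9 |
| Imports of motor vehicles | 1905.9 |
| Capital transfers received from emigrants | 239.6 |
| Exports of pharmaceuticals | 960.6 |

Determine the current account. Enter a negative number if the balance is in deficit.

-1550.9

Goods: -1905.9 + 960.6 = -945.3
Services: -947.2 - 1251.0 - 659.9 + 611.8 + 763.4 + 585.6 = -897.3
Primary income: 291.7
Current account = (-945.3) + (-897.3) + 291.7 = -1550.9
(Excluded from the current account — financial account: borrowing by resident firms from foreign banks 649.2; capital account: debt forgiveness received from foreign official creditors 287.1, capital transfers received from emigrants 239.6.)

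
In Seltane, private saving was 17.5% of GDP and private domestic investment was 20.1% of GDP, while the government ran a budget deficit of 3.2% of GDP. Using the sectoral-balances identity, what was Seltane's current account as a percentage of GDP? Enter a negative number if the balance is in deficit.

By the sectoral-balances identity, CA = (S_private - I) + (T - G).
Private balance = 17.5 - 20.1 = -2.6
Government balance (T - G) = -3.2
CA = -2.6 + (-3.2) = -5.8

-5.8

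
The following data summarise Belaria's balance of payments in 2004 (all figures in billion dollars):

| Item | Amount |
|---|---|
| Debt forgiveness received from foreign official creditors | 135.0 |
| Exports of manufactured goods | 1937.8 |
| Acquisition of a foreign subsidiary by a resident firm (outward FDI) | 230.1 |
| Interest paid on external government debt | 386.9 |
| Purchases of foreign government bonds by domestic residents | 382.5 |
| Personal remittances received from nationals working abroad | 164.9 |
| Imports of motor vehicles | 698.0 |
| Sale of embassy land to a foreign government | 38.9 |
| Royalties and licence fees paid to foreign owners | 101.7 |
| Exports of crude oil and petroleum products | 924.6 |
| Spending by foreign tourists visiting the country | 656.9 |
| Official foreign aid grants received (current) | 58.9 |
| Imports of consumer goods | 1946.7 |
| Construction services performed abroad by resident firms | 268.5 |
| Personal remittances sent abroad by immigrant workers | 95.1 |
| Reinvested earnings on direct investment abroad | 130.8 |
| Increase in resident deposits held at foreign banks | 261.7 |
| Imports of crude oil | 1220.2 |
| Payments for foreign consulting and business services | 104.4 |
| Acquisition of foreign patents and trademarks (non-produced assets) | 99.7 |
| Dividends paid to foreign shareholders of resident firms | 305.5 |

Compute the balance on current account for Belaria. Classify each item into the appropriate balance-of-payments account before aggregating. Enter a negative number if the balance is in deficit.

Goods: -698.0 - 1220.2 - 1946.7 + 1937.8 + 924.6 = -1002.5
Services: -104.4 + 268.5 + 656.9 - 101.7 = 719.3
Primary income: 130.8 - 305.5 - 386.9 = -561.6
Secondary income: 58.9 + 164.9 - 95.1 = 128.7
Current account = (-1002.5) + 719.3 + (-561.6) + 128.7 = -716.1
(Excluded from the current account — capital account: debt forgiveness received from foreign official creditors 135.0, sale of embassy land to a foreign government 38.9, acquisition of foreign patents and trademarks (non-produced assets) 99.7; financial account: acquisition of a foreign subsidiary by a resident firm (outward FDI) 230.1, purchases of foreign government bonds by domestic residents 382.5, increase in resident deposits held at foreign banks 261.7.)

-716.1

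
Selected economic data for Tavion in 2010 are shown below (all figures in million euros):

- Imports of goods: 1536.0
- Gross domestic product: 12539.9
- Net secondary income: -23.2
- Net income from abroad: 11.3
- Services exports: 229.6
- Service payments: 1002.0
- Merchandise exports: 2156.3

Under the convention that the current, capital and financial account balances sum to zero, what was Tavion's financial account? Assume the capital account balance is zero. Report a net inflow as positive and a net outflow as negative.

Goods balance = 2156.3 - 1536.0 = 620.3
Services balance = 229.6 - 1002.0 = -772.4
Trade balance (goods + services) = 620.3 + (-772.4) = -152.1
Net primary income = 11.3
Net secondary income = -23.2
Current account = -152.1 + 11.3 + (-23.2) = -164.0
Financial account = -(-164.0) = 164.0

164.0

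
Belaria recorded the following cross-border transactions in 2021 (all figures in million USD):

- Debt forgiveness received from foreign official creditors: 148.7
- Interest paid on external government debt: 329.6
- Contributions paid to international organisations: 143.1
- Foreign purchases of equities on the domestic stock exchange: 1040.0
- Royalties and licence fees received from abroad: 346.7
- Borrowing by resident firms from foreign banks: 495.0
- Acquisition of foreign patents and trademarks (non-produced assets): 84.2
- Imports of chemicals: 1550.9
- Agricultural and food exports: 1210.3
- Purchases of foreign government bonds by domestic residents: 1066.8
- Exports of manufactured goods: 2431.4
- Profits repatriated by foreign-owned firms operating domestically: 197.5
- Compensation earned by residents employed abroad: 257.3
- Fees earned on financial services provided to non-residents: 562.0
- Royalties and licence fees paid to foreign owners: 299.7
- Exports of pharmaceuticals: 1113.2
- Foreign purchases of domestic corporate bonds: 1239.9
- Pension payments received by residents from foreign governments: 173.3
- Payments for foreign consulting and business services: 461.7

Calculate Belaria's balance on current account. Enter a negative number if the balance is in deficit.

Goods: 2431.4 - 1550.9 + 1210.3 + 1113.2 = 3204.0
Services: 346.7 + 562.0 - 299.7 - 461.7 = 147.3
Primary income: 257.3 - 329.6 - 197.5 = -269.8
Secondary income: -143.1 + 173.3 = 30.2
Current account = 3204.0 + 147.3 + (-269.8) + 30.2 = 3111.7
(Excluded from the current account — capital account: debt forgiveness received from foreign official creditors 148.7, acquisition of foreign patents and trademarks (non-produced assets) 84.2; financial account: foreign purchases of equities on the domestic stock exchange 1040.0, borrowing by resident firms from foreign banks 495.0, purchases of foreign government bonds by domestic residents 1066.8, foreign purchases of domestic corporate bonds 1239.9.)

3111.7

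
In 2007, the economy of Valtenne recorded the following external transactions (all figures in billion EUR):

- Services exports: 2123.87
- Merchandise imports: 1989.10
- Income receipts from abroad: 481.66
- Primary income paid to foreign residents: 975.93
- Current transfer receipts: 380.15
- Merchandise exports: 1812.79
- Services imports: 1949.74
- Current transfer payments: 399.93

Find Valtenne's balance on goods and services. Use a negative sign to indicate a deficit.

-2.18

Goods balance = 1812.79 - 1989.10 = -176.31
Services balance = 2123.87 - 1949.74 = 174.13
Trade balance (goods + services) = -176.31 + 174.13 = -2.18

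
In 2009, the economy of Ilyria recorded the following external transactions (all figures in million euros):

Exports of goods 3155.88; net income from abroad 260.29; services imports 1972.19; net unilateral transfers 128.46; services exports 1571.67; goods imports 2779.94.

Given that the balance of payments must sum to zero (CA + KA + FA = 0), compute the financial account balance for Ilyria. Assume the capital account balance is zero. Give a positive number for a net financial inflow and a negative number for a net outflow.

Goods balance = 3155.88 - 2779.94 = 375.94
Services balance = 1571.67 - 1972.19 = -400.52
Trade balance (goods + services) = 375.94 + (-400.52) = -24.58
Net primary income = 260.29
Net secondary income = 128.46
Current account = -24.58 + 260.29 + 128.46 = 364.17
Financial account = -(364.17) = -364.17

-364.17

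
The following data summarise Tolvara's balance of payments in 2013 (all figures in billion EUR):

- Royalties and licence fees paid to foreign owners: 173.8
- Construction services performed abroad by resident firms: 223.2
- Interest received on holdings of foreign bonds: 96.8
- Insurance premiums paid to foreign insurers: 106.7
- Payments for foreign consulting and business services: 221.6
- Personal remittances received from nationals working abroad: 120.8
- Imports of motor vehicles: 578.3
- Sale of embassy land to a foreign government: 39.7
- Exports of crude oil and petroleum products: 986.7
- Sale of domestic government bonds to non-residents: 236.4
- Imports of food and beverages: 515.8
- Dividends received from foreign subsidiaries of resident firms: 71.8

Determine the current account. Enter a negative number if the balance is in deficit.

Goods: -515.8 + 986.7 - 578.3 = -107.4
Services: -106.7 - 173.8 + 223.2 - 221.6 = -278.9
Primary income: 96.8 + 71.8 = 168.6
Secondary income: 120.8
Current account = (-107.4) + (-278.9) + 168.6 + 120.8 = -96.9
(Excluded from the current account — capital account: sale of embassy land to a foreign government 39.7; financial account: sale of domestic government bonds to non-residents 236.4.)

-96.9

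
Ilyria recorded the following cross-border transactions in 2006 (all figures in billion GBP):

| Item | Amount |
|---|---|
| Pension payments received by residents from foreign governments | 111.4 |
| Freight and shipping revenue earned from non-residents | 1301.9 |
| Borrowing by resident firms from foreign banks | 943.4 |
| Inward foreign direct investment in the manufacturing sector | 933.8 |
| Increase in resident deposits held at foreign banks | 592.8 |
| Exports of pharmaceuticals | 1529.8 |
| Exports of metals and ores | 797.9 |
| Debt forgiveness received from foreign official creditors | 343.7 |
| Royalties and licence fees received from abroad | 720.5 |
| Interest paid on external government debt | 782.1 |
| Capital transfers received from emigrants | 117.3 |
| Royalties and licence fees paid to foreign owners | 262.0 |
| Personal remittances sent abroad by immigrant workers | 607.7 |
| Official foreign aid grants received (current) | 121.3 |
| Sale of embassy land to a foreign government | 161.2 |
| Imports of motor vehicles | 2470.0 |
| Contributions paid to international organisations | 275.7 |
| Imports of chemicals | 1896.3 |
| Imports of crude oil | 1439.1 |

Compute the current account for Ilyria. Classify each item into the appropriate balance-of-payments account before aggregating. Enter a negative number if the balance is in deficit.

Goods: -2470.0 - 1439.1 + 1529.8 + 797.9 - 1896.3 = -3477.7
Services: 1301.9 + 720.5 - 262.0 = 1760.4
Primary income: -782.1
Secondary income: -275.7 - 607.7 + 111.4 + 121.3 = -650.7
Current account = (-3477.7) + 1760.4 + (-782.1) + (-650.7) = -3150.1
(Excluded from the current account — financial account: borrowing by resident firms from foreign banks 943.4, inward foreign direct investment in the manufacturing sector 933.8, increase in resident deposits held at foreign banks 592.8; capital account: debt forgiveness received from foreign official creditors 343.7, capital transfers received from emigrants 117.3, sale of embassy land to a foreign government 161.2.)

-3150.1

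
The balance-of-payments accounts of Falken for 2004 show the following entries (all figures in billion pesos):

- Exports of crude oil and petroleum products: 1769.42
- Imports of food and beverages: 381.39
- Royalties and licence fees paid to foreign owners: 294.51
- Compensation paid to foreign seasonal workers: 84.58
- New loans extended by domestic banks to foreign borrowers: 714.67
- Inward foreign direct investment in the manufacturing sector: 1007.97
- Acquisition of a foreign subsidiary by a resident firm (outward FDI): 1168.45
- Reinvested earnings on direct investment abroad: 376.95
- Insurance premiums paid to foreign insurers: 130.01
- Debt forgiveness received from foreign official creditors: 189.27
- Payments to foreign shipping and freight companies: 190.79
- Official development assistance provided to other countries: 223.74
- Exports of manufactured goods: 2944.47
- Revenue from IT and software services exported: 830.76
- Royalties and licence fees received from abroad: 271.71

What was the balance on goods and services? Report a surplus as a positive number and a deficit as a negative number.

Goods: 1769.42 - 381.39 + 2944.47 = 4332.50
Services: -190.79 + 830.76 + 271.71 - 130.01 - 294.51 = 487.16
Trade balance = 4332.50 + 487.16 = 4819.66
(Excluded from the trade balance — primary income: compensation paid to foreign seasonal workers 84.58, reinvested earnings on direct investment abroad 376.95; financial account: new loans extended by domestic banks to foreign borrowers 714.67, inward foreign direct investment in the manufacturing sector 1007.97, acquisition of a foreign subsidiary by a resident firm (outward FDI) 1168.45; capital account: debt forgiveness received from foreign official creditors 189.27; secondary income: official development assistance provided to other countries 223.74.)

4819.66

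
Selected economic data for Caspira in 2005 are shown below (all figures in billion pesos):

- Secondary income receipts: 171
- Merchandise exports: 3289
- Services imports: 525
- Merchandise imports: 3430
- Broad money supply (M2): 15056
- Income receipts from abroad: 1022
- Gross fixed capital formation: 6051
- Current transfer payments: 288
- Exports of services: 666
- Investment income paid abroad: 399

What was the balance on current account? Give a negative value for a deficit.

Goods balance = 3289 - 3430 = -141
Services balance = 666 - 525 = 141
Trade balance (goods + services) = -141 + 141 = 0
Net primary income = 1022 - 399 = 623
Net secondary income = 171 - 288 = -117
Current account = 0 + 623 + (-117) = 506

506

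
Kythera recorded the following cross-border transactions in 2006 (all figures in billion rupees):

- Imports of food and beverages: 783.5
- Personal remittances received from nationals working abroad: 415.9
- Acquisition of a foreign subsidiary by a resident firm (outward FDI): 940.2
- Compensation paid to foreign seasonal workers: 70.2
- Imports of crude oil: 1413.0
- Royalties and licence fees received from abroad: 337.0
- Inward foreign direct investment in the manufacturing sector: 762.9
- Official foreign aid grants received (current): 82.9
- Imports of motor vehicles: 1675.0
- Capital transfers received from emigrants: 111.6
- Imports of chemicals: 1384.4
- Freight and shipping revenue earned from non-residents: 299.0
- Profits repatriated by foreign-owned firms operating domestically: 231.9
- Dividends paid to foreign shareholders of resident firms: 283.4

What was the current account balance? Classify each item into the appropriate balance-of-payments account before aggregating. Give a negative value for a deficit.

-4706.6

Goods: -783.5 - 1675.0 - 1384.4 - 1413.0 = -5255.9
Services: 299.0 + 337.0 = 636.0
Primary income: -231.9 - 70.2 - 283.4 = -585.5
Secondary income: 82.9 + 415.9 = 498.8
Current account = (-5255.9) + 636.0 + (-585.5) + 498.8 = -4706.6
(Excluded from the current account — financial account: acquisition of a foreign subsidiary by a resident firm (outward FDI) 940.2, inward foreign direct investment in the manufacturing sector 762.9; capital account: capital transfers received from emigrants 111.6.)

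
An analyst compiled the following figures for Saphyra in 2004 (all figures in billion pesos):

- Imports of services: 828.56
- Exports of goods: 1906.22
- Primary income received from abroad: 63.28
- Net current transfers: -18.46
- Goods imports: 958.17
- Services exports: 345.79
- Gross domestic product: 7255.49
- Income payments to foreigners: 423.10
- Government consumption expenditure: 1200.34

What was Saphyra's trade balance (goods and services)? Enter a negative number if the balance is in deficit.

465.28

Goods balance = 1906.22 - 958.17 = 948.05
Services balance = 345.79 - 828.56 = -482.77
Trade balance (goods + services) = 948.05 + (-482.77) = 465.28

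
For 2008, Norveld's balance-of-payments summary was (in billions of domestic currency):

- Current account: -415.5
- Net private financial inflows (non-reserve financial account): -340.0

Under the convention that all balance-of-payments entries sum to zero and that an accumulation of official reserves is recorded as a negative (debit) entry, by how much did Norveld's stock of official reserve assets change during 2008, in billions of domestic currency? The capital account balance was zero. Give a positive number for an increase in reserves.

Official reserve transactions balance = -((-415.5) + (-340.0)) = 755.5
An accumulation of reserves is recorded as a debit (negative entry), so the change in the stock of reserves is the negative of that balance.
Change in official reserves = -(755.5) = -755.5

-755.5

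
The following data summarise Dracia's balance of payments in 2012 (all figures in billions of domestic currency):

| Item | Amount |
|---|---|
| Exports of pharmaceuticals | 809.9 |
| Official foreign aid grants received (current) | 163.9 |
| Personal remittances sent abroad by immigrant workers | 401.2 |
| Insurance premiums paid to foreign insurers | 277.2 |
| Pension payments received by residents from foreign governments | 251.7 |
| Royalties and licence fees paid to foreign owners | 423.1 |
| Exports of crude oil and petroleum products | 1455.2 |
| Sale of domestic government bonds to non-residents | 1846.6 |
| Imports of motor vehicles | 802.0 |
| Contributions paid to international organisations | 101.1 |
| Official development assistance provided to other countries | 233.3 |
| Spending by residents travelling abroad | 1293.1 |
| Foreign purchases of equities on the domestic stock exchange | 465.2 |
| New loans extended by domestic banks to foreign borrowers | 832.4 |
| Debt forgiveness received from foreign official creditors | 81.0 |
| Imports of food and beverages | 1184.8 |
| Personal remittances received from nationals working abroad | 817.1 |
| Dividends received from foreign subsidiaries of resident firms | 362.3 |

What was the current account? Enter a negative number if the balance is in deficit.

Goods: -802.0 - 1184.8 + 809.9 + 1455.2 = 278.3
Services: -277.2 - 1293.1 - 423.1 = -1993.4
Primary income: 362.3
Secondary income: -233.3 + 251.7 + 163.9 + 817.1 - 401.2 - 101.1 = 497.1
Current account = 278.3 + (-1993.4) + 362.3 + 497.1 = -855.7
(Excluded from the current account — financial account: sale of domestic government bonds to non-residents 1846.6, foreign purchases of equities on the domestic stock exchange 465.2, new loans extended by domestic banks to foreign borrowers 832.4; capital account: debt forgiveness received from foreign official creditors 81.0.)

-855.7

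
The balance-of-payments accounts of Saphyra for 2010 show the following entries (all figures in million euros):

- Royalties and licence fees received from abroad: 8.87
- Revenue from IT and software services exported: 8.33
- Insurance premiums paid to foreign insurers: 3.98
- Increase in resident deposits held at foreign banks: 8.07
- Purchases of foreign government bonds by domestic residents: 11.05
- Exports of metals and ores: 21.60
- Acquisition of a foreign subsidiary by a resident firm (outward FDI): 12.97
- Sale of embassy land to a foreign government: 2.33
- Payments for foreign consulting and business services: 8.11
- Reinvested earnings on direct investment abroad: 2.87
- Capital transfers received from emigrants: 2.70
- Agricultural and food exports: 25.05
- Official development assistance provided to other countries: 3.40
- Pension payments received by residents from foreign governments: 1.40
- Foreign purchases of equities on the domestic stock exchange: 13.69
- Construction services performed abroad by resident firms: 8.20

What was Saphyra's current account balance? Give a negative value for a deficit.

Goods: 25.05 + 21.60 = 46.65
Services: -3.98 + 8.87 + 8.20 - 8.11 + 8.33 = 13.31
Primary income: 2.87
Secondary income: -3.40 + 1.40 = -2.00
Current account = 46.65 + 13.31 + 2.87 + (-2.00) = 60.83
(Excluded from the current account — financial account: increase in resident deposits held at foreign banks 8.07, purchases of foreign government bonds by domestic residents 11.05, acquisition of a foreign subsidiary by a resident firm (outward FDI) 12.97, foreign purchases of equities on the domestic stock exchange 13.69; capital account: sale of embassy land to a foreign government 2.33, capital transfers received from emigrants 2.70.)

60.83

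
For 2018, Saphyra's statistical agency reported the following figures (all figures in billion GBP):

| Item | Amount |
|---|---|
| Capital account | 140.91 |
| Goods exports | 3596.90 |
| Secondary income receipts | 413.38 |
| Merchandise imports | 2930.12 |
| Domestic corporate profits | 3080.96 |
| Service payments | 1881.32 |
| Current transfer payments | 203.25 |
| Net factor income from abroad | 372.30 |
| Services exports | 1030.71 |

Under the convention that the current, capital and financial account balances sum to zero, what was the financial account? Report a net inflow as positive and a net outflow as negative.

-539.51

Goods balance = 3596.90 - 2930.12 = 666.78
Services balance = 1030.71 - 1881.32 = -850.61
Trade balance (goods + services) = 666.78 + (-850.61) = -183.83
Net primary income = 372.30
Net secondary income = 413.38 - 203.25 = 210.13
Current account = -183.83 + 372.30 + 210.13 = 398.60
Financial account = -(398.60 + 140.91) = -539.51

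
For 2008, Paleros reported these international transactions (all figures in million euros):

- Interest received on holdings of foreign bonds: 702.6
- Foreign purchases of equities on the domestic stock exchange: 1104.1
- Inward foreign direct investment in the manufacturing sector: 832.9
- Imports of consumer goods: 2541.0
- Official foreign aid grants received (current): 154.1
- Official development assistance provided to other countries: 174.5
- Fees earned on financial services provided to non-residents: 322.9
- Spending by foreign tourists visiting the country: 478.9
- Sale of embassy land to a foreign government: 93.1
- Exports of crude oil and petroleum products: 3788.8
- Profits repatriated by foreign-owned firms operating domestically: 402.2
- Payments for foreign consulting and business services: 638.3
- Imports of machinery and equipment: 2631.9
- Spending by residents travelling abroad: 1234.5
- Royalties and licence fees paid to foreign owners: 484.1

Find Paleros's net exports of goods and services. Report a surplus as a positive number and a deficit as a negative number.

-2939.2

Goods: -2541.0 + 3788.8 - 2631.9 = -1384.1
Services: -1234.5 + 322.9 - 638.3 + 478.9 - 484.1 = -1555.1
Trade balance = -1384.1 + (-1555.1) = -2939.2
(Excluded from the trade balance — primary income: interest received on holdings of foreign bonds 702.6, profits repatriated by foreign-owned firms operating domestically 402.2; financial account: foreign purchases of equities on the domestic stock exchange 1104.1, inward foreign direct investment in the manufacturing sector 832.9; secondary income: official foreign aid grants received (current) 154.1, official development assistance provided to other countries 174.5; capital account: sale of embassy land to a foreign government 93.1.)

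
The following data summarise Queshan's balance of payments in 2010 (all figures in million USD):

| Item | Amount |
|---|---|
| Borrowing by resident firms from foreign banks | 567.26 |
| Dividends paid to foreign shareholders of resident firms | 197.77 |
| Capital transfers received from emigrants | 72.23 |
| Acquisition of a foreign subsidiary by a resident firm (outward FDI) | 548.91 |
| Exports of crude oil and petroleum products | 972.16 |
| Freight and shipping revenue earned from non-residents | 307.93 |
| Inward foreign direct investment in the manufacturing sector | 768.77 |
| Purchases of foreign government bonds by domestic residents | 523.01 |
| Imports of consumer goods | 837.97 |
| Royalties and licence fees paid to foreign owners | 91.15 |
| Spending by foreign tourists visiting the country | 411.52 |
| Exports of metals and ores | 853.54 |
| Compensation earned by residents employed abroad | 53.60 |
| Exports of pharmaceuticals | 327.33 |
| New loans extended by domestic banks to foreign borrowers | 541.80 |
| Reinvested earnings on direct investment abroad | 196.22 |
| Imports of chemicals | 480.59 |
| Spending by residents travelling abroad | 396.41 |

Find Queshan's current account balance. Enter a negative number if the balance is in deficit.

1118.41

Goods: 972.16 - 480.59 - 837.97 + 327.33 + 853.54 = 834.47
Services: 411.52 + 307.93 - 396.41 - 91.15 = 231.89
Primary income: -197.77 + 196.22 + 53.60 = 52.05
Current account = 834.47 + 231.89 + 52.05 = 1118.41
(Excluded from the current account — financial account: borrowing by resident firms from foreign banks 567.26, acquisition of a foreign subsidiary by a resident firm (outward FDI) 548.91, inward foreign direct investment in the manufacturing sector 768.77, purchases of foreign government bonds by domestic residents 523.01, new loans extended by domestic banks to foreign borrowers 541.80; capital account: capital transfers received from emigrants 72.23.)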